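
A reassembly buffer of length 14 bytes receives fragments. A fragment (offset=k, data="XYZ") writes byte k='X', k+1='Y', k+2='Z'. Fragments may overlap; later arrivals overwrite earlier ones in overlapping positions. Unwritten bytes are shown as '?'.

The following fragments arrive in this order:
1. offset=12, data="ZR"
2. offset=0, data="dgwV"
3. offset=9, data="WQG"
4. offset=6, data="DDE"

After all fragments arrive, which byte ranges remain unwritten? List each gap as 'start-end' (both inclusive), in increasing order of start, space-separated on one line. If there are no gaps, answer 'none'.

Fragment 1: offset=12 len=2
Fragment 2: offset=0 len=4
Fragment 3: offset=9 len=3
Fragment 4: offset=6 len=3
Gaps: 4-5

Answer: 4-5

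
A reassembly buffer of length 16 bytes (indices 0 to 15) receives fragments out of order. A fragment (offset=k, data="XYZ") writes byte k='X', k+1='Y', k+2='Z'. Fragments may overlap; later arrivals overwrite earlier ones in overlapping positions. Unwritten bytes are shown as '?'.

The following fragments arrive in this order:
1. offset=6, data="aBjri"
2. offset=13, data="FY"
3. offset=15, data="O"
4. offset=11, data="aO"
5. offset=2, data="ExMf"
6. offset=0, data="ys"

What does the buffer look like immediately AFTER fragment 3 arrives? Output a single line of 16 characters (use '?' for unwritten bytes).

Fragment 1: offset=6 data="aBjri" -> buffer=??????aBjri?????
Fragment 2: offset=13 data="FY" -> buffer=??????aBjri??FY?
Fragment 3: offset=15 data="O" -> buffer=??????aBjri??FYO

Answer: ??????aBjri??FYO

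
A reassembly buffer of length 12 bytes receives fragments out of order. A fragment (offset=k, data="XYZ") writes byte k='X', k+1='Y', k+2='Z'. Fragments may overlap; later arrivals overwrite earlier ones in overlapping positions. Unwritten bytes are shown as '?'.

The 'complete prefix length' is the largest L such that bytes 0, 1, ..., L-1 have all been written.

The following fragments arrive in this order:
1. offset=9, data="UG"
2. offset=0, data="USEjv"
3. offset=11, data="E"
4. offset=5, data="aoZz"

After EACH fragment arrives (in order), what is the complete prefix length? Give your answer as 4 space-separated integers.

Answer: 0 5 5 12

Derivation:
Fragment 1: offset=9 data="UG" -> buffer=?????????UG? -> prefix_len=0
Fragment 2: offset=0 data="USEjv" -> buffer=USEjv????UG? -> prefix_len=5
Fragment 3: offset=11 data="E" -> buffer=USEjv????UGE -> prefix_len=5
Fragment 4: offset=5 data="aoZz" -> buffer=USEjvaoZzUGE -> prefix_len=12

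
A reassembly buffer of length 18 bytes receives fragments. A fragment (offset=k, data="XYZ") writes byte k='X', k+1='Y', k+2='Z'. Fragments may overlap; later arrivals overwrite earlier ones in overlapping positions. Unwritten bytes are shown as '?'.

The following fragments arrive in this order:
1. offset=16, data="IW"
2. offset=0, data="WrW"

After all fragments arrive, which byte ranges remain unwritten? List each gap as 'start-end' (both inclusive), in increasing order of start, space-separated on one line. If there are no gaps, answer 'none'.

Fragment 1: offset=16 len=2
Fragment 2: offset=0 len=3
Gaps: 3-15

Answer: 3-15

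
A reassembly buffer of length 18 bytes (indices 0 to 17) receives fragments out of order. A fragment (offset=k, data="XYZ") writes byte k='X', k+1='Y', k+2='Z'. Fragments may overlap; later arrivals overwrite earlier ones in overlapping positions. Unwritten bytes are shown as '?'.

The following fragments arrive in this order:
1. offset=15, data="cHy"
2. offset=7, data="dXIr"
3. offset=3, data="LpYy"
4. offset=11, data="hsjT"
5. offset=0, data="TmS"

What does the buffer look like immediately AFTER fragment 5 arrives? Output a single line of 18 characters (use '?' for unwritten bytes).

Fragment 1: offset=15 data="cHy" -> buffer=???????????????cHy
Fragment 2: offset=7 data="dXIr" -> buffer=???????dXIr????cHy
Fragment 3: offset=3 data="LpYy" -> buffer=???LpYydXIr????cHy
Fragment 4: offset=11 data="hsjT" -> buffer=???LpYydXIrhsjTcHy
Fragment 5: offset=0 data="TmS" -> buffer=TmSLpYydXIrhsjTcHy

Answer: TmSLpYydXIrhsjTcHy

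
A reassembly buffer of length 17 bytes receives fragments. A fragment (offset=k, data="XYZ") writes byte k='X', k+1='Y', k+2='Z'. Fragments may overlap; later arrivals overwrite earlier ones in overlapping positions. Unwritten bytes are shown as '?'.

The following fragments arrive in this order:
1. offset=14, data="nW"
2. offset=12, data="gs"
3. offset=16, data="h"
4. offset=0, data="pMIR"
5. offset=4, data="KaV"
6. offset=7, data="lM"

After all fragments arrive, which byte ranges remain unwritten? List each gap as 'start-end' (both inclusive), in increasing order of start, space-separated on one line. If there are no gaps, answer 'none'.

Fragment 1: offset=14 len=2
Fragment 2: offset=12 len=2
Fragment 3: offset=16 len=1
Fragment 4: offset=0 len=4
Fragment 5: offset=4 len=3
Fragment 6: offset=7 len=2
Gaps: 9-11

Answer: 9-11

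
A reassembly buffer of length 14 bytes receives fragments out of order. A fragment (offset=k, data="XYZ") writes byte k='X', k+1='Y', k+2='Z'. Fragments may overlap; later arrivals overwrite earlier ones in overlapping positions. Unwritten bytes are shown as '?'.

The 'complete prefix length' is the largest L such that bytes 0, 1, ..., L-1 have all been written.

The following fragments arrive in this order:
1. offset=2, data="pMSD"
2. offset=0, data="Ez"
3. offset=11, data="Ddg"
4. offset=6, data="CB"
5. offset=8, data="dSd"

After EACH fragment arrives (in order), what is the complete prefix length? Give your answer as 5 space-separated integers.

Fragment 1: offset=2 data="pMSD" -> buffer=??pMSD???????? -> prefix_len=0
Fragment 2: offset=0 data="Ez" -> buffer=EzpMSD???????? -> prefix_len=6
Fragment 3: offset=11 data="Ddg" -> buffer=EzpMSD?????Ddg -> prefix_len=6
Fragment 4: offset=6 data="CB" -> buffer=EzpMSDCB???Ddg -> prefix_len=8
Fragment 5: offset=8 data="dSd" -> buffer=EzpMSDCBdSdDdg -> prefix_len=14

Answer: 0 6 6 8 14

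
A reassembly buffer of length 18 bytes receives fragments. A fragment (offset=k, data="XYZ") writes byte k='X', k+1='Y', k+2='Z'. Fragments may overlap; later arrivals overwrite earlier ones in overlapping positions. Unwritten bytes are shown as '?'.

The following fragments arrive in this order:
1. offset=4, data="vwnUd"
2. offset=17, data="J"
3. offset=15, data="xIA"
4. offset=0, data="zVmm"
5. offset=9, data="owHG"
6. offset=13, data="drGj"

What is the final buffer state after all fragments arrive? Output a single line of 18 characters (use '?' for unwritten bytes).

Fragment 1: offset=4 data="vwnUd" -> buffer=????vwnUd?????????
Fragment 2: offset=17 data="J" -> buffer=????vwnUd????????J
Fragment 3: offset=15 data="xIA" -> buffer=????vwnUd??????xIA
Fragment 4: offset=0 data="zVmm" -> buffer=zVmmvwnUd??????xIA
Fragment 5: offset=9 data="owHG" -> buffer=zVmmvwnUdowHG??xIA
Fragment 6: offset=13 data="drGj" -> buffer=zVmmvwnUdowHGdrGjA

Answer: zVmmvwnUdowHGdrGjA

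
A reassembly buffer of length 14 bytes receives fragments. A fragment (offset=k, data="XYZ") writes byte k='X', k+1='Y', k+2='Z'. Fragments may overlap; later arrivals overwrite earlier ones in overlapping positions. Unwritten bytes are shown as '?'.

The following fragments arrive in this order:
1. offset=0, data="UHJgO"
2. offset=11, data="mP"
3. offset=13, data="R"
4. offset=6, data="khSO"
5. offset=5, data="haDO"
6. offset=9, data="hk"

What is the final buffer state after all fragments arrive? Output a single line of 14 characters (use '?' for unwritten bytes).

Answer: UHJgOhaDOhkmPR

Derivation:
Fragment 1: offset=0 data="UHJgO" -> buffer=UHJgO?????????
Fragment 2: offset=11 data="mP" -> buffer=UHJgO??????mP?
Fragment 3: offset=13 data="R" -> buffer=UHJgO??????mPR
Fragment 4: offset=6 data="khSO" -> buffer=UHJgO?khSO?mPR
Fragment 5: offset=5 data="haDO" -> buffer=UHJgOhaDOO?mPR
Fragment 6: offset=9 data="hk" -> buffer=UHJgOhaDOhkmPR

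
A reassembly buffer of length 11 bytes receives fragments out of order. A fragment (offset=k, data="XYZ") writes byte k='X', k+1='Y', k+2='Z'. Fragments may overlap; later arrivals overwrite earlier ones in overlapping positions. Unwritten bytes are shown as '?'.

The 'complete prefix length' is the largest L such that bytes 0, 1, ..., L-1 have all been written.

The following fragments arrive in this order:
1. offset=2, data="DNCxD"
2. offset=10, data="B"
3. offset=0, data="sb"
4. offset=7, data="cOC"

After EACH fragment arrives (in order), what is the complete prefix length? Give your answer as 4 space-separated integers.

Answer: 0 0 7 11

Derivation:
Fragment 1: offset=2 data="DNCxD" -> buffer=??DNCxD???? -> prefix_len=0
Fragment 2: offset=10 data="B" -> buffer=??DNCxD???B -> prefix_len=0
Fragment 3: offset=0 data="sb" -> buffer=sbDNCxD???B -> prefix_len=7
Fragment 4: offset=7 data="cOC" -> buffer=sbDNCxDcOCB -> prefix_len=11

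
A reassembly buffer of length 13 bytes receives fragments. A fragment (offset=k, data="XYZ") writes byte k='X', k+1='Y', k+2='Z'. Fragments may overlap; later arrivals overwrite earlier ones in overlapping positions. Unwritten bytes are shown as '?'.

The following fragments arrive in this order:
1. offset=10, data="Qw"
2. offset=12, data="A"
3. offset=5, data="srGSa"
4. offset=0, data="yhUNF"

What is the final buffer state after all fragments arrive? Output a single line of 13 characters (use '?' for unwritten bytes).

Fragment 1: offset=10 data="Qw" -> buffer=??????????Qw?
Fragment 2: offset=12 data="A" -> buffer=??????????QwA
Fragment 3: offset=5 data="srGSa" -> buffer=?????srGSaQwA
Fragment 4: offset=0 data="yhUNF" -> buffer=yhUNFsrGSaQwA

Answer: yhUNFsrGSaQwA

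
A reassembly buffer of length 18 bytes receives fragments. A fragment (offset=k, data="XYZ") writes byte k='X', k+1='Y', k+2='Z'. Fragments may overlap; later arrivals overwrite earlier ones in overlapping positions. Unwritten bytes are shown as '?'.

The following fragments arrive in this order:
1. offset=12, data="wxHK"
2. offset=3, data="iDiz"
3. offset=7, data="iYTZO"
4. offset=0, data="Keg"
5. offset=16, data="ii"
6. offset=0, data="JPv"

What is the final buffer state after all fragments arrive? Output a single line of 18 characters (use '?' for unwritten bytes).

Answer: JPviDiziYTZOwxHKii

Derivation:
Fragment 1: offset=12 data="wxHK" -> buffer=????????????wxHK??
Fragment 2: offset=3 data="iDiz" -> buffer=???iDiz?????wxHK??
Fragment 3: offset=7 data="iYTZO" -> buffer=???iDiziYTZOwxHK??
Fragment 4: offset=0 data="Keg" -> buffer=KegiDiziYTZOwxHK??
Fragment 5: offset=16 data="ii" -> buffer=KegiDiziYTZOwxHKii
Fragment 6: offset=0 data="JPv" -> buffer=JPviDiziYTZOwxHKii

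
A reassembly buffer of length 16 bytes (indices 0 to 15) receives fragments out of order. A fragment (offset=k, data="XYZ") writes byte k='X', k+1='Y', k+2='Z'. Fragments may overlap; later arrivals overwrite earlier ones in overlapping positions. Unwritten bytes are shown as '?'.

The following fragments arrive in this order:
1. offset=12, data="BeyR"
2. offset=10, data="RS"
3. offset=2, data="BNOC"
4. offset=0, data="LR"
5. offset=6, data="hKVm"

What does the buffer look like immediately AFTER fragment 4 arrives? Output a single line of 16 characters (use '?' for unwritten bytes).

Fragment 1: offset=12 data="BeyR" -> buffer=????????????BeyR
Fragment 2: offset=10 data="RS" -> buffer=??????????RSBeyR
Fragment 3: offset=2 data="BNOC" -> buffer=??BNOC????RSBeyR
Fragment 4: offset=0 data="LR" -> buffer=LRBNOC????RSBeyR

Answer: LRBNOC????RSBeyR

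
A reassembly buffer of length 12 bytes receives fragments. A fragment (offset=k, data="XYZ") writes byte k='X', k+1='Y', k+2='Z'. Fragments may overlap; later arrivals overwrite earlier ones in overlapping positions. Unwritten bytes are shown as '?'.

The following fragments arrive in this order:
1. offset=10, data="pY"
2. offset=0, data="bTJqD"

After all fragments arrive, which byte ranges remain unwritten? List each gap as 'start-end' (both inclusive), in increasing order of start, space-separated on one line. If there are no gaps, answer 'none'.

Fragment 1: offset=10 len=2
Fragment 2: offset=0 len=5
Gaps: 5-9

Answer: 5-9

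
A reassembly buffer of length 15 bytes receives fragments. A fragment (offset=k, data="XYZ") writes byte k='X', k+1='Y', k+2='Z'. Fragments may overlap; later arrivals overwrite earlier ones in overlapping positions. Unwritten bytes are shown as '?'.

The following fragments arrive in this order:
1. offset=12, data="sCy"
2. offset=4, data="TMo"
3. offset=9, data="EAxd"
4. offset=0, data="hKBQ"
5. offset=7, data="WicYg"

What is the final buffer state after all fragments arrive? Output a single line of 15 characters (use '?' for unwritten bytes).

Fragment 1: offset=12 data="sCy" -> buffer=????????????sCy
Fragment 2: offset=4 data="TMo" -> buffer=????TMo?????sCy
Fragment 3: offset=9 data="EAxd" -> buffer=????TMo??EAxdCy
Fragment 4: offset=0 data="hKBQ" -> buffer=hKBQTMo??EAxdCy
Fragment 5: offset=7 data="WicYg" -> buffer=hKBQTMoWicYgdCy

Answer: hKBQTMoWicYgdCy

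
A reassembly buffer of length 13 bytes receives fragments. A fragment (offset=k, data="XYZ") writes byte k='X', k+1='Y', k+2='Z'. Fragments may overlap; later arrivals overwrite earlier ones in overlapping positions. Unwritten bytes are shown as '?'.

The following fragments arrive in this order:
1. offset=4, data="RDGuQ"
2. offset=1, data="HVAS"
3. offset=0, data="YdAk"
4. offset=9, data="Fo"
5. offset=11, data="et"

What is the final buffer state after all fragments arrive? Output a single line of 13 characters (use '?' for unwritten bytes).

Answer: YdAkSDGuQFoet

Derivation:
Fragment 1: offset=4 data="RDGuQ" -> buffer=????RDGuQ????
Fragment 2: offset=1 data="HVAS" -> buffer=?HVASDGuQ????
Fragment 3: offset=0 data="YdAk" -> buffer=YdAkSDGuQ????
Fragment 4: offset=9 data="Fo" -> buffer=YdAkSDGuQFo??
Fragment 5: offset=11 data="et" -> buffer=YdAkSDGuQFoet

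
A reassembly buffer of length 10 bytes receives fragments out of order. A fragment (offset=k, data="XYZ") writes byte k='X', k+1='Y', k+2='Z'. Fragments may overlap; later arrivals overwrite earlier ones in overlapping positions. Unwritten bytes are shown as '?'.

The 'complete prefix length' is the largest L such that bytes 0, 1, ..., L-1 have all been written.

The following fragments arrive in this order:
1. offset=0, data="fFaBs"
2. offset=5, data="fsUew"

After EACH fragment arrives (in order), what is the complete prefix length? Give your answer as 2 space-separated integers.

Fragment 1: offset=0 data="fFaBs" -> buffer=fFaBs????? -> prefix_len=5
Fragment 2: offset=5 data="fsUew" -> buffer=fFaBsfsUew -> prefix_len=10

Answer: 5 10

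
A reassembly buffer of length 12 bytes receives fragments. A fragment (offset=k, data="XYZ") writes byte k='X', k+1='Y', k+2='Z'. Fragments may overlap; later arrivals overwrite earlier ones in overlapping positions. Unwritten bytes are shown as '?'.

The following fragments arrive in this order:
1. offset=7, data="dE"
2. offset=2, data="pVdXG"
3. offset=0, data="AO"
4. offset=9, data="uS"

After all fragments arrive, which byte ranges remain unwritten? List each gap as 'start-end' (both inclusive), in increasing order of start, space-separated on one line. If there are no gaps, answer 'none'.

Answer: 11-11

Derivation:
Fragment 1: offset=7 len=2
Fragment 2: offset=2 len=5
Fragment 3: offset=0 len=2
Fragment 4: offset=9 len=2
Gaps: 11-11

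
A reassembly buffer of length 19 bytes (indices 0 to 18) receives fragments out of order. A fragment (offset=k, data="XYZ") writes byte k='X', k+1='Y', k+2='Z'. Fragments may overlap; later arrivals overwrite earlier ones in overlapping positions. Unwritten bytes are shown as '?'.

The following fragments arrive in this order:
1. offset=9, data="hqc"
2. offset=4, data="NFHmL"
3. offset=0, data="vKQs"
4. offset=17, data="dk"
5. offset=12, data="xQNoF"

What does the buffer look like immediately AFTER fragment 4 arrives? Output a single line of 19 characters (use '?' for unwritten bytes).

Answer: vKQsNFHmLhqc?????dk

Derivation:
Fragment 1: offset=9 data="hqc" -> buffer=?????????hqc???????
Fragment 2: offset=4 data="NFHmL" -> buffer=????NFHmLhqc???????
Fragment 3: offset=0 data="vKQs" -> buffer=vKQsNFHmLhqc???????
Fragment 4: offset=17 data="dk" -> buffer=vKQsNFHmLhqc?????dk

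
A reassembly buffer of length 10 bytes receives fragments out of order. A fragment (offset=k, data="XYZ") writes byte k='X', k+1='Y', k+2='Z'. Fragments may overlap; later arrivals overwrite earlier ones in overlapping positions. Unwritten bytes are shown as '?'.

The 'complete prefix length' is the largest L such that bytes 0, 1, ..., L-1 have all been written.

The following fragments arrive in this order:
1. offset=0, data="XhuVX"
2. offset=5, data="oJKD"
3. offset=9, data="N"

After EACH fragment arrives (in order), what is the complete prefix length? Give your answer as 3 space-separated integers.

Answer: 5 9 10

Derivation:
Fragment 1: offset=0 data="XhuVX" -> buffer=XhuVX????? -> prefix_len=5
Fragment 2: offset=5 data="oJKD" -> buffer=XhuVXoJKD? -> prefix_len=9
Fragment 3: offset=9 data="N" -> buffer=XhuVXoJKDN -> prefix_len=10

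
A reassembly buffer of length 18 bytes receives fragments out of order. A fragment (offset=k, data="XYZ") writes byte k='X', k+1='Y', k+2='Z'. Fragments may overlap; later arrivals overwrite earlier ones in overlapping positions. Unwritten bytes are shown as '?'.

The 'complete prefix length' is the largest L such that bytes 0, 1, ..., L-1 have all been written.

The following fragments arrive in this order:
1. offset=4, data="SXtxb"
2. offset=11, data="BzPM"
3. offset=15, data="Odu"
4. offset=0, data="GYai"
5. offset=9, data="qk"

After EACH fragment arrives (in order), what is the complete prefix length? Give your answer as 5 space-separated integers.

Fragment 1: offset=4 data="SXtxb" -> buffer=????SXtxb????????? -> prefix_len=0
Fragment 2: offset=11 data="BzPM" -> buffer=????SXtxb??BzPM??? -> prefix_len=0
Fragment 3: offset=15 data="Odu" -> buffer=????SXtxb??BzPMOdu -> prefix_len=0
Fragment 4: offset=0 data="GYai" -> buffer=GYaiSXtxb??BzPMOdu -> prefix_len=9
Fragment 5: offset=9 data="qk" -> buffer=GYaiSXtxbqkBzPMOdu -> prefix_len=18

Answer: 0 0 0 9 18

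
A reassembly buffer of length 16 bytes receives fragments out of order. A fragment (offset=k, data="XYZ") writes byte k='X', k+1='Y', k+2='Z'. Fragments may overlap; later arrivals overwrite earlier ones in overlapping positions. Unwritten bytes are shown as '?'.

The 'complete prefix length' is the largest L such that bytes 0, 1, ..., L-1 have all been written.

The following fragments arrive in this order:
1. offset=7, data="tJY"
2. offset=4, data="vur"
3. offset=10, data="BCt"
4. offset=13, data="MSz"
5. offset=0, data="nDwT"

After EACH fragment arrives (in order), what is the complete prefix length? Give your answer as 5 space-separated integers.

Answer: 0 0 0 0 16

Derivation:
Fragment 1: offset=7 data="tJY" -> buffer=???????tJY?????? -> prefix_len=0
Fragment 2: offset=4 data="vur" -> buffer=????vurtJY?????? -> prefix_len=0
Fragment 3: offset=10 data="BCt" -> buffer=????vurtJYBCt??? -> prefix_len=0
Fragment 4: offset=13 data="MSz" -> buffer=????vurtJYBCtMSz -> prefix_len=0
Fragment 5: offset=0 data="nDwT" -> buffer=nDwTvurtJYBCtMSz -> prefix_len=16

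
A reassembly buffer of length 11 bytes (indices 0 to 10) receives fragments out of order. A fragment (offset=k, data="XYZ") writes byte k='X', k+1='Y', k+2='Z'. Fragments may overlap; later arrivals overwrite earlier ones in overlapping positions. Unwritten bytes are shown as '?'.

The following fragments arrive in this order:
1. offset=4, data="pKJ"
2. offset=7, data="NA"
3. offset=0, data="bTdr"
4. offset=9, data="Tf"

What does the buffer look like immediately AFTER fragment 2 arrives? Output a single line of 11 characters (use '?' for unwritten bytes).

Fragment 1: offset=4 data="pKJ" -> buffer=????pKJ????
Fragment 2: offset=7 data="NA" -> buffer=????pKJNA??

Answer: ????pKJNA??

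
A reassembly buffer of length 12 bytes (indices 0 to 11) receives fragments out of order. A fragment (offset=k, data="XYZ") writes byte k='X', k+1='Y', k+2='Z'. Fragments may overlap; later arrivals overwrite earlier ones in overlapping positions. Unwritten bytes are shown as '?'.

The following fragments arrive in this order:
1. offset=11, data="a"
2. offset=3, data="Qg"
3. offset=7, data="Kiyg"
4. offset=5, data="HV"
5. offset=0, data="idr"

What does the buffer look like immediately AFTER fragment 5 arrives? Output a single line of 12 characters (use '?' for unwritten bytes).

Answer: idrQgHVKiyga

Derivation:
Fragment 1: offset=11 data="a" -> buffer=???????????a
Fragment 2: offset=3 data="Qg" -> buffer=???Qg??????a
Fragment 3: offset=7 data="Kiyg" -> buffer=???Qg??Kiyga
Fragment 4: offset=5 data="HV" -> buffer=???QgHVKiyga
Fragment 5: offset=0 data="idr" -> buffer=idrQgHVKiyga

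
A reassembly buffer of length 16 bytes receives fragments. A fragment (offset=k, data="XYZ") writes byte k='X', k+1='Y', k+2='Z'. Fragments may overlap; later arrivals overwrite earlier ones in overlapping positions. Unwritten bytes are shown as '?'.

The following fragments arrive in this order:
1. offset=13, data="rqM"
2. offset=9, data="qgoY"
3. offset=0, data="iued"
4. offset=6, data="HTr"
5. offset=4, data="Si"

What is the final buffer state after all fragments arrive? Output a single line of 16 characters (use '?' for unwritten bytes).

Fragment 1: offset=13 data="rqM" -> buffer=?????????????rqM
Fragment 2: offset=9 data="qgoY" -> buffer=?????????qgoYrqM
Fragment 3: offset=0 data="iued" -> buffer=iued?????qgoYrqM
Fragment 4: offset=6 data="HTr" -> buffer=iued??HTrqgoYrqM
Fragment 5: offset=4 data="Si" -> buffer=iuedSiHTrqgoYrqM

Answer: iuedSiHTrqgoYrqM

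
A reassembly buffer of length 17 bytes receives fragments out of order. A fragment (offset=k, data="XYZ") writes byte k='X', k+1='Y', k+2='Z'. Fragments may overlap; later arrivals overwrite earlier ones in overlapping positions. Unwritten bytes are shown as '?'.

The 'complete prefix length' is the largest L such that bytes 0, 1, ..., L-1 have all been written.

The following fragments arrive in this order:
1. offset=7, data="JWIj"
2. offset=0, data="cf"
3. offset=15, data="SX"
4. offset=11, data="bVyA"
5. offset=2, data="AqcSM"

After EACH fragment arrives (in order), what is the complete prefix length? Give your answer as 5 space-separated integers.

Answer: 0 2 2 2 17

Derivation:
Fragment 1: offset=7 data="JWIj" -> buffer=???????JWIj?????? -> prefix_len=0
Fragment 2: offset=0 data="cf" -> buffer=cf?????JWIj?????? -> prefix_len=2
Fragment 3: offset=15 data="SX" -> buffer=cf?????JWIj????SX -> prefix_len=2
Fragment 4: offset=11 data="bVyA" -> buffer=cf?????JWIjbVyASX -> prefix_len=2
Fragment 5: offset=2 data="AqcSM" -> buffer=cfAqcSMJWIjbVyASX -> prefix_len=17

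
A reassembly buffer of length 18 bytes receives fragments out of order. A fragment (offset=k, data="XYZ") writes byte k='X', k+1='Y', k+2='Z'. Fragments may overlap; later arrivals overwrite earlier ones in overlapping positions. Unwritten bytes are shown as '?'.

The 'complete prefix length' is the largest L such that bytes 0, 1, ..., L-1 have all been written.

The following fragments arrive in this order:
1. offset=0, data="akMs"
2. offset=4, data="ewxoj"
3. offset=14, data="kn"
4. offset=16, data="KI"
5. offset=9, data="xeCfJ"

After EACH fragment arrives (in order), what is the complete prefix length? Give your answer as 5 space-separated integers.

Answer: 4 9 9 9 18

Derivation:
Fragment 1: offset=0 data="akMs" -> buffer=akMs?????????????? -> prefix_len=4
Fragment 2: offset=4 data="ewxoj" -> buffer=akMsewxoj????????? -> prefix_len=9
Fragment 3: offset=14 data="kn" -> buffer=akMsewxoj?????kn?? -> prefix_len=9
Fragment 4: offset=16 data="KI" -> buffer=akMsewxoj?????knKI -> prefix_len=9
Fragment 5: offset=9 data="xeCfJ" -> buffer=akMsewxojxeCfJknKI -> prefix_len=18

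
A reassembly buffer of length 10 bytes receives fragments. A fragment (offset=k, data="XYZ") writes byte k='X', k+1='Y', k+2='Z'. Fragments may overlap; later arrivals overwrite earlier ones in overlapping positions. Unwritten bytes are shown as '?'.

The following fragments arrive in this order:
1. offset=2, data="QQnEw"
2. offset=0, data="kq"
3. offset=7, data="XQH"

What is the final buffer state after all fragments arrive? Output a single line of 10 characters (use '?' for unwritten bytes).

Fragment 1: offset=2 data="QQnEw" -> buffer=??QQnEw???
Fragment 2: offset=0 data="kq" -> buffer=kqQQnEw???
Fragment 3: offset=7 data="XQH" -> buffer=kqQQnEwXQH

Answer: kqQQnEwXQH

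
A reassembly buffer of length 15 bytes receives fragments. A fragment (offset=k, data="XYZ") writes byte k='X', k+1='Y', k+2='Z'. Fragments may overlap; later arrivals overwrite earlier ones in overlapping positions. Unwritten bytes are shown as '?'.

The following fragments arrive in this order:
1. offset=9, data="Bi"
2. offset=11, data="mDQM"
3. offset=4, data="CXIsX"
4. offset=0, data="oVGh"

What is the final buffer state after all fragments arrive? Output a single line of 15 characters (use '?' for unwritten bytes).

Answer: oVGhCXIsXBimDQM

Derivation:
Fragment 1: offset=9 data="Bi" -> buffer=?????????Bi????
Fragment 2: offset=11 data="mDQM" -> buffer=?????????BimDQM
Fragment 3: offset=4 data="CXIsX" -> buffer=????CXIsXBimDQM
Fragment 4: offset=0 data="oVGh" -> buffer=oVGhCXIsXBimDQM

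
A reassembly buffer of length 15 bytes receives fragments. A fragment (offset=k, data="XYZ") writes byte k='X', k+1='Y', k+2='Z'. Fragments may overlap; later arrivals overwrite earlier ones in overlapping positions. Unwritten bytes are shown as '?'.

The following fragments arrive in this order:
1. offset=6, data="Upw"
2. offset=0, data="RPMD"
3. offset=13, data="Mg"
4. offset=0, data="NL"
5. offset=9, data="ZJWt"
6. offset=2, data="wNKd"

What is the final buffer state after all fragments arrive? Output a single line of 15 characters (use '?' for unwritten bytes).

Answer: NLwNKdUpwZJWtMg

Derivation:
Fragment 1: offset=6 data="Upw" -> buffer=??????Upw??????
Fragment 2: offset=0 data="RPMD" -> buffer=RPMD??Upw??????
Fragment 3: offset=13 data="Mg" -> buffer=RPMD??Upw????Mg
Fragment 4: offset=0 data="NL" -> buffer=NLMD??Upw????Mg
Fragment 5: offset=9 data="ZJWt" -> buffer=NLMD??UpwZJWtMg
Fragment 6: offset=2 data="wNKd" -> buffer=NLwNKdUpwZJWtMg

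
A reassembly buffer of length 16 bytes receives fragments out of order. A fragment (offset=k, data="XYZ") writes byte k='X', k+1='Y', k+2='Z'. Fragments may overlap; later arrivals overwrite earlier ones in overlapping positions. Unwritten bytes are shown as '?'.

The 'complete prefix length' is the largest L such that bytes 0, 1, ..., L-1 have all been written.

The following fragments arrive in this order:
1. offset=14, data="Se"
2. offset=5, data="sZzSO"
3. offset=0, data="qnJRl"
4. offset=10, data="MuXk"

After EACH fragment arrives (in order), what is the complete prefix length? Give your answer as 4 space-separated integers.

Answer: 0 0 10 16

Derivation:
Fragment 1: offset=14 data="Se" -> buffer=??????????????Se -> prefix_len=0
Fragment 2: offset=5 data="sZzSO" -> buffer=?????sZzSO????Se -> prefix_len=0
Fragment 3: offset=0 data="qnJRl" -> buffer=qnJRlsZzSO????Se -> prefix_len=10
Fragment 4: offset=10 data="MuXk" -> buffer=qnJRlsZzSOMuXkSe -> prefix_len=16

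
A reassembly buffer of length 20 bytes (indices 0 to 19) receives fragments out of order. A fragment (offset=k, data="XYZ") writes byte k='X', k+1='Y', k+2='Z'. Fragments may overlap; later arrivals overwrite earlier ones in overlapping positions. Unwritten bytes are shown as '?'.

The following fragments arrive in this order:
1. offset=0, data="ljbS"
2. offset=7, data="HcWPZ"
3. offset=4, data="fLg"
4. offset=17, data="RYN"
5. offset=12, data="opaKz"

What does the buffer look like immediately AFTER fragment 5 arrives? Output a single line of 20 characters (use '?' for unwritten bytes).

Fragment 1: offset=0 data="ljbS" -> buffer=ljbS????????????????
Fragment 2: offset=7 data="HcWPZ" -> buffer=ljbS???HcWPZ????????
Fragment 3: offset=4 data="fLg" -> buffer=ljbSfLgHcWPZ????????
Fragment 4: offset=17 data="RYN" -> buffer=ljbSfLgHcWPZ?????RYN
Fragment 5: offset=12 data="opaKz" -> buffer=ljbSfLgHcWPZopaKzRYN

Answer: ljbSfLgHcWPZopaKzRYN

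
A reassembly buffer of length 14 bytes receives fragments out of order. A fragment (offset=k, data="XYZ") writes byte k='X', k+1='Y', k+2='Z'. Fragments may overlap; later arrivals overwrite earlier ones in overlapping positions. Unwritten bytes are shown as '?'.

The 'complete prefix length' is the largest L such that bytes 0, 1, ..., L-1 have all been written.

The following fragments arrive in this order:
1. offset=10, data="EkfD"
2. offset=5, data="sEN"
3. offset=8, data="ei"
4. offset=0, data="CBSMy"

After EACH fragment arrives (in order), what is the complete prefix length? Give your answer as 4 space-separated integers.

Fragment 1: offset=10 data="EkfD" -> buffer=??????????EkfD -> prefix_len=0
Fragment 2: offset=5 data="sEN" -> buffer=?????sEN??EkfD -> prefix_len=0
Fragment 3: offset=8 data="ei" -> buffer=?????sENeiEkfD -> prefix_len=0
Fragment 4: offset=0 data="CBSMy" -> buffer=CBSMysENeiEkfD -> prefix_len=14

Answer: 0 0 0 14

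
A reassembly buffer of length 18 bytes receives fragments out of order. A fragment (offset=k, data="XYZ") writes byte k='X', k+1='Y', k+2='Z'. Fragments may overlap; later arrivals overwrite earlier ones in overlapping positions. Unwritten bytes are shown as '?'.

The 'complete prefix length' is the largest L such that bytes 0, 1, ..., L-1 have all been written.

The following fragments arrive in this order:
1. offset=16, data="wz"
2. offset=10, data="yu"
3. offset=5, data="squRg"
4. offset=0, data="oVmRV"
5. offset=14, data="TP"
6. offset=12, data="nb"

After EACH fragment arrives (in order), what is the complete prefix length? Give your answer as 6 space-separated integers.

Fragment 1: offset=16 data="wz" -> buffer=????????????????wz -> prefix_len=0
Fragment 2: offset=10 data="yu" -> buffer=??????????yu????wz -> prefix_len=0
Fragment 3: offset=5 data="squRg" -> buffer=?????squRgyu????wz -> prefix_len=0
Fragment 4: offset=0 data="oVmRV" -> buffer=oVmRVsquRgyu????wz -> prefix_len=12
Fragment 5: offset=14 data="TP" -> buffer=oVmRVsquRgyu??TPwz -> prefix_len=12
Fragment 6: offset=12 data="nb" -> buffer=oVmRVsquRgyunbTPwz -> prefix_len=18

Answer: 0 0 0 12 12 18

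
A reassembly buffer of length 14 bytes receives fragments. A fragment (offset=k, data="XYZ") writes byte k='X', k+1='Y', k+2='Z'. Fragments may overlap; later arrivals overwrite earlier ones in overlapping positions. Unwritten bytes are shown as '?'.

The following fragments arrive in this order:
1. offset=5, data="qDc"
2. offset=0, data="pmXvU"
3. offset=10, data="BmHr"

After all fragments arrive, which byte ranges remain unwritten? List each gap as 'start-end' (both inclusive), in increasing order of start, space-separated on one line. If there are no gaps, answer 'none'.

Answer: 8-9

Derivation:
Fragment 1: offset=5 len=3
Fragment 2: offset=0 len=5
Fragment 3: offset=10 len=4
Gaps: 8-9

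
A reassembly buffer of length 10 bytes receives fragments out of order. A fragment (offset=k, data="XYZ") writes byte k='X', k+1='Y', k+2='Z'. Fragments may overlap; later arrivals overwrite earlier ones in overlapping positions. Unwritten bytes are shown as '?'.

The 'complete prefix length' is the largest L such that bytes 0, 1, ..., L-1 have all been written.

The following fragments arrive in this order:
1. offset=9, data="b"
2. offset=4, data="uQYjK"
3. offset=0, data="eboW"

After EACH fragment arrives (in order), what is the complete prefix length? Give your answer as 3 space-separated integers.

Fragment 1: offset=9 data="b" -> buffer=?????????b -> prefix_len=0
Fragment 2: offset=4 data="uQYjK" -> buffer=????uQYjKb -> prefix_len=0
Fragment 3: offset=0 data="eboW" -> buffer=eboWuQYjKb -> prefix_len=10

Answer: 0 0 10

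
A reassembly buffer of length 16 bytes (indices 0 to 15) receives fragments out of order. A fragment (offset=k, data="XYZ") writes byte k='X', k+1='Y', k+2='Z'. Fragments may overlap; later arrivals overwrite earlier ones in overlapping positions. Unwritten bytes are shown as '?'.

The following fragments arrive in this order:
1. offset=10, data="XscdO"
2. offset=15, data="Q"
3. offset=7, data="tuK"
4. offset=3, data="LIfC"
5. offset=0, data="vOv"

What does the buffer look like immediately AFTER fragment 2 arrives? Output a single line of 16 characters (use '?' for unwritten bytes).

Answer: ??????????XscdOQ

Derivation:
Fragment 1: offset=10 data="XscdO" -> buffer=??????????XscdO?
Fragment 2: offset=15 data="Q" -> buffer=??????????XscdOQ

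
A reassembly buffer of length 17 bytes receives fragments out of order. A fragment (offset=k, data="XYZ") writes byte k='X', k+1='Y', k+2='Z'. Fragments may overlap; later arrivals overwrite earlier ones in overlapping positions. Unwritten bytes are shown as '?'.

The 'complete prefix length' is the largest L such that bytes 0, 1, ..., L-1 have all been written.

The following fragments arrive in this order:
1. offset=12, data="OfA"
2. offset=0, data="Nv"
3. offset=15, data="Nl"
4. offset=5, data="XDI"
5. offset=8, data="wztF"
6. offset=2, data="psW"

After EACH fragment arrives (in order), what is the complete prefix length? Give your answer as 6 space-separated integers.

Answer: 0 2 2 2 2 17

Derivation:
Fragment 1: offset=12 data="OfA" -> buffer=????????????OfA?? -> prefix_len=0
Fragment 2: offset=0 data="Nv" -> buffer=Nv??????????OfA?? -> prefix_len=2
Fragment 3: offset=15 data="Nl" -> buffer=Nv??????????OfANl -> prefix_len=2
Fragment 4: offset=5 data="XDI" -> buffer=Nv???XDI????OfANl -> prefix_len=2
Fragment 5: offset=8 data="wztF" -> buffer=Nv???XDIwztFOfANl -> prefix_len=2
Fragment 6: offset=2 data="psW" -> buffer=NvpsWXDIwztFOfANl -> prefix_len=17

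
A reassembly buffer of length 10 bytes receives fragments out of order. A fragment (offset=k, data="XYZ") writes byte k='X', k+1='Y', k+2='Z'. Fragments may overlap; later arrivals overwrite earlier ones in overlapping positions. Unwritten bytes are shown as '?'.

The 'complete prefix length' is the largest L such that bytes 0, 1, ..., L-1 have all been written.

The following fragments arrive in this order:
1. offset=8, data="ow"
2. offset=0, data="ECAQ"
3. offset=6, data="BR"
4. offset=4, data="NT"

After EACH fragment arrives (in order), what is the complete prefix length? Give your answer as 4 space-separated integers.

Fragment 1: offset=8 data="ow" -> buffer=????????ow -> prefix_len=0
Fragment 2: offset=0 data="ECAQ" -> buffer=ECAQ????ow -> prefix_len=4
Fragment 3: offset=6 data="BR" -> buffer=ECAQ??BRow -> prefix_len=4
Fragment 4: offset=4 data="NT" -> buffer=ECAQNTBRow -> prefix_len=10

Answer: 0 4 4 10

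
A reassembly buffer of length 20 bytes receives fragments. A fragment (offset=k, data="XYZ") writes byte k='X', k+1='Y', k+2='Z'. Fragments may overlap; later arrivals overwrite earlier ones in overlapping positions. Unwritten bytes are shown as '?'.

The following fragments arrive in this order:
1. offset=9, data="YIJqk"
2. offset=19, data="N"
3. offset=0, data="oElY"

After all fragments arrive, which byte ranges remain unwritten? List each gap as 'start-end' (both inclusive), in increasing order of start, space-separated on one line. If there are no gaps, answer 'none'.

Answer: 4-8 14-18

Derivation:
Fragment 1: offset=9 len=5
Fragment 2: offset=19 len=1
Fragment 3: offset=0 len=4
Gaps: 4-8 14-18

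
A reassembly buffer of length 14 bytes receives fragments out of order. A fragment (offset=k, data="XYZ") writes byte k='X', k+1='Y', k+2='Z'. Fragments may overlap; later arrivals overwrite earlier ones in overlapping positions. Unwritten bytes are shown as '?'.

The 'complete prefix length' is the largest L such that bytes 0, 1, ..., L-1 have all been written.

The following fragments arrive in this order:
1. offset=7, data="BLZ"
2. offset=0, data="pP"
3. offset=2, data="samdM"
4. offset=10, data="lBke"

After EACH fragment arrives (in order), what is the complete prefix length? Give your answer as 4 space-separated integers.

Answer: 0 2 10 14

Derivation:
Fragment 1: offset=7 data="BLZ" -> buffer=???????BLZ???? -> prefix_len=0
Fragment 2: offset=0 data="pP" -> buffer=pP?????BLZ???? -> prefix_len=2
Fragment 3: offset=2 data="samdM" -> buffer=pPsamdMBLZ???? -> prefix_len=10
Fragment 4: offset=10 data="lBke" -> buffer=pPsamdMBLZlBke -> prefix_len=14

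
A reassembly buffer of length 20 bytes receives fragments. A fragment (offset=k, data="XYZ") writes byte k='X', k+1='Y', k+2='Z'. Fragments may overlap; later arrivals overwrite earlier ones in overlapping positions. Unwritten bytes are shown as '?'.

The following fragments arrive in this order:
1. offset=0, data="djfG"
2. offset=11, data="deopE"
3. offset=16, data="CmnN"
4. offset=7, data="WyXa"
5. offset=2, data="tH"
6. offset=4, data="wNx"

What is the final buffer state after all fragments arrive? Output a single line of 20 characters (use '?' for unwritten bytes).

Fragment 1: offset=0 data="djfG" -> buffer=djfG????????????????
Fragment 2: offset=11 data="deopE" -> buffer=djfG???????deopE????
Fragment 3: offset=16 data="CmnN" -> buffer=djfG???????deopECmnN
Fragment 4: offset=7 data="WyXa" -> buffer=djfG???WyXadeopECmnN
Fragment 5: offset=2 data="tH" -> buffer=djtH???WyXadeopECmnN
Fragment 6: offset=4 data="wNx" -> buffer=djtHwNxWyXadeopECmnN

Answer: djtHwNxWyXadeopECmnN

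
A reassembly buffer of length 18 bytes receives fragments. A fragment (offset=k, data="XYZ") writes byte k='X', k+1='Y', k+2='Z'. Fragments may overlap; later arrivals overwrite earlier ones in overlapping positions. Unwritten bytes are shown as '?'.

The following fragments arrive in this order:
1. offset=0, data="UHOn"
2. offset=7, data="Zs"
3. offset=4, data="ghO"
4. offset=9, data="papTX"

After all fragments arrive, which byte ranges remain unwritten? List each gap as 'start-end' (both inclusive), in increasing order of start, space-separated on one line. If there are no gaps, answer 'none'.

Answer: 14-17

Derivation:
Fragment 1: offset=0 len=4
Fragment 2: offset=7 len=2
Fragment 3: offset=4 len=3
Fragment 4: offset=9 len=5
Gaps: 14-17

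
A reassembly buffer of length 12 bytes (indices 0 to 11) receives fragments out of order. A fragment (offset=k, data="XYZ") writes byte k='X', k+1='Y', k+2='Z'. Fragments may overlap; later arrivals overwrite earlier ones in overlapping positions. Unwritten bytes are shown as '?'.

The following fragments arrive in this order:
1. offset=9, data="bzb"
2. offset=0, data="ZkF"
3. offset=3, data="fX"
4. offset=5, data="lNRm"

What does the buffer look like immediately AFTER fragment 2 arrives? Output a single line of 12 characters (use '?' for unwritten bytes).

Answer: ZkF??????bzb

Derivation:
Fragment 1: offset=9 data="bzb" -> buffer=?????????bzb
Fragment 2: offset=0 data="ZkF" -> buffer=ZkF??????bzb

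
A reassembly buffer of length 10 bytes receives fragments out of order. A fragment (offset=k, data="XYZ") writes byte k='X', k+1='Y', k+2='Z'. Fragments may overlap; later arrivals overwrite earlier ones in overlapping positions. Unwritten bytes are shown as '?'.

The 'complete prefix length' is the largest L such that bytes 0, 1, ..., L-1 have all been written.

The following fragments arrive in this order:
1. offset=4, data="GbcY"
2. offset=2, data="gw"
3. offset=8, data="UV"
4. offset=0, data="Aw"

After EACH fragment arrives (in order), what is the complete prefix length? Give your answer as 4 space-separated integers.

Answer: 0 0 0 10

Derivation:
Fragment 1: offset=4 data="GbcY" -> buffer=????GbcY?? -> prefix_len=0
Fragment 2: offset=2 data="gw" -> buffer=??gwGbcY?? -> prefix_len=0
Fragment 3: offset=8 data="UV" -> buffer=??gwGbcYUV -> prefix_len=0
Fragment 4: offset=0 data="Aw" -> buffer=AwgwGbcYUV -> prefix_len=10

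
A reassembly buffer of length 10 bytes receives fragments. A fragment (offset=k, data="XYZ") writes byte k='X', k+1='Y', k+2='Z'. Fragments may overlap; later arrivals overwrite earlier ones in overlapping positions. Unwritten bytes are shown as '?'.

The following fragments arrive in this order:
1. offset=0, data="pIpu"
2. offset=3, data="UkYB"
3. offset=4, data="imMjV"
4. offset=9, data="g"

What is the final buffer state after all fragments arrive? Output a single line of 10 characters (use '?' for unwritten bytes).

Fragment 1: offset=0 data="pIpu" -> buffer=pIpu??????
Fragment 2: offset=3 data="UkYB" -> buffer=pIpUkYB???
Fragment 3: offset=4 data="imMjV" -> buffer=pIpUimMjV?
Fragment 4: offset=9 data="g" -> buffer=pIpUimMjVg

Answer: pIpUimMjVg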